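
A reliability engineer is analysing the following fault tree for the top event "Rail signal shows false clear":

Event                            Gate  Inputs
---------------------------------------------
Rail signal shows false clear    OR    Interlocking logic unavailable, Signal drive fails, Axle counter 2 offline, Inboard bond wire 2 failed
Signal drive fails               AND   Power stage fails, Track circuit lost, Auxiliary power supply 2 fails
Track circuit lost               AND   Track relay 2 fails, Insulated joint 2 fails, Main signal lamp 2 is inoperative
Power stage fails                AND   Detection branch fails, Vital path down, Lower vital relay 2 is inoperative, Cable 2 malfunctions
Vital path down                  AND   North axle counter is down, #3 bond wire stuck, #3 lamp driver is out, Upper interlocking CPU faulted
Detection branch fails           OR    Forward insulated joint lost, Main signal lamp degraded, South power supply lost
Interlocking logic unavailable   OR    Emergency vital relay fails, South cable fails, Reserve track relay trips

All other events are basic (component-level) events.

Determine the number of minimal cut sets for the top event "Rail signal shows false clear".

8

Interlocking logic unavailable [OR]: union of children's cut sets → 3 cut set(s).
Detection branch fails [OR]: union of children's cut sets → 3 cut set(s).
Vital path down [AND]: one cut set from each child combined → 1 × 1 × 1 × 1 = 1 cut set(s).
Power stage fails [AND]: one cut set from each child combined → 3 × 1 × 1 × 1 = 3 cut set(s).
Track circuit lost [AND]: one cut set from each child combined → 1 × 1 × 1 = 1 cut set(s).
Signal drive fails [AND]: one cut set from each child combined → 3 × 1 × 1 = 3 cut set(s).
Rail signal shows false clear [OR]: union of children's cut sets → 8 cut set(s).
Minimal cut sets: {Emergency vital relay fails}; {South cable fails}; {Reserve track relay trips}; {#3 bond wire stuck, #3 lamp driver is out, Auxiliary power supply 2 fails, Cable 2 malfunctions, Forward insulated joint lost, Insulated joint 2 fails, Lower vital relay 2 is inoperative, Main signal lamp 2 is inoperative, North axle counter is down, Track relay 2 fails, Upper interlocking CPU faulted}; {#3 bond wire stuck, #3 lamp driver is out, Auxiliary power supply 2 fails, Cable 2 malfunctions, Insulated joint 2 fails, Lower vital relay 2 is inoperative, Main signal lamp 2 is inoperative, Main signal lamp degraded, North axle counter is down, Track relay 2 fails, Upper interlocking CPU faulted}; {#3 bond wire stuck, #3 lamp driver is out, Auxiliary power supply 2 fails, Cable 2 malfunctions, Insulated joint 2 fails, Lower vital relay 2 is inoperative, Main signal lamp 2 is inoperative, North axle counter is down, South power supply lost, Track relay 2 fails, Upper interlocking CPU faulted}; {Axle counter 2 offline}; {Inboard bond wire 2 failed}.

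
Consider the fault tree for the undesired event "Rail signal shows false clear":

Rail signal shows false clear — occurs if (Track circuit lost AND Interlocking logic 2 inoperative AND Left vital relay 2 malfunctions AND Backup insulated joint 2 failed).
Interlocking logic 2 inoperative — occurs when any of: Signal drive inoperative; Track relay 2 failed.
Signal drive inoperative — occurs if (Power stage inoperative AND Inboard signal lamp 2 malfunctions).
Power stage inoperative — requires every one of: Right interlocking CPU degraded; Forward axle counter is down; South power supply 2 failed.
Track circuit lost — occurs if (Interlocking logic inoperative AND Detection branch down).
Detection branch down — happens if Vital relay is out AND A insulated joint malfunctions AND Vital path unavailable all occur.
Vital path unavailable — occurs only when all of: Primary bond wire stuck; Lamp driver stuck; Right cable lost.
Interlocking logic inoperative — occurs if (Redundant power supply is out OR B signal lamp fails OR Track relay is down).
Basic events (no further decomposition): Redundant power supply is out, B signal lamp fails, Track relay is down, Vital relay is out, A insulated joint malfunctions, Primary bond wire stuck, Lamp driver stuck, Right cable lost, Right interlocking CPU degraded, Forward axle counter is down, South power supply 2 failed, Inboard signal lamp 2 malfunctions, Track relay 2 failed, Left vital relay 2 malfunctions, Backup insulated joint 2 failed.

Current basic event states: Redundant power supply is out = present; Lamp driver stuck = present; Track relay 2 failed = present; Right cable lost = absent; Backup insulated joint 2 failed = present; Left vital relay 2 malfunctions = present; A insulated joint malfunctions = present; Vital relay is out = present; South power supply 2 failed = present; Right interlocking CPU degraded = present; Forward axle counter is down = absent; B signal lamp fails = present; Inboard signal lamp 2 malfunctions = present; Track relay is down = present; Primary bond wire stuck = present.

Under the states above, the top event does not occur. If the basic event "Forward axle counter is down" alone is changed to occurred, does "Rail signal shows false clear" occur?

Counterfactual: set "Forward axle counter is down" to occurred.
Interlocking logic inoperative [OR]: Redundant power supply is out=occurs, B signal lamp fails=occurs, Track relay is down=occurs → at least one input occurs → occurs.
Vital path unavailable [AND]: Primary bond wire stuck=occurs, Lamp driver stuck=occurs, Right cable lost=not → not all inputs occur → does not occur.
Detection branch down [AND]: Vital relay is out=occurs, A insulated joint malfunctions=occurs, Vital path unavailable=not → not all inputs occur → does not occur.
Track circuit lost [AND]: Interlocking logic inoperative=occurs, Detection branch down=not → not all inputs occur → does not occur.
Power stage inoperative [AND]: Right interlocking CPU degraded=occurs, Forward axle counter is down=occurs, South power supply 2 failed=occurs → all inputs occur → occurs.
Signal drive inoperative [AND]: Power stage inoperative=occurs, Inboard signal lamp 2 malfunctions=occurs → all inputs occur → occurs.
Interlocking logic 2 inoperative [OR]: Signal drive inoperative=occurs, Track relay 2 failed=occurs → at least one input occurs → occurs.
Rail signal shows false clear [AND]: Track circuit lost=not, Interlocking logic 2 inoperative=occurs, Left vital relay 2 malfunctions=occurs, Backup insulated joint 2 failed=occurs → not all inputs occur → does not occur.

No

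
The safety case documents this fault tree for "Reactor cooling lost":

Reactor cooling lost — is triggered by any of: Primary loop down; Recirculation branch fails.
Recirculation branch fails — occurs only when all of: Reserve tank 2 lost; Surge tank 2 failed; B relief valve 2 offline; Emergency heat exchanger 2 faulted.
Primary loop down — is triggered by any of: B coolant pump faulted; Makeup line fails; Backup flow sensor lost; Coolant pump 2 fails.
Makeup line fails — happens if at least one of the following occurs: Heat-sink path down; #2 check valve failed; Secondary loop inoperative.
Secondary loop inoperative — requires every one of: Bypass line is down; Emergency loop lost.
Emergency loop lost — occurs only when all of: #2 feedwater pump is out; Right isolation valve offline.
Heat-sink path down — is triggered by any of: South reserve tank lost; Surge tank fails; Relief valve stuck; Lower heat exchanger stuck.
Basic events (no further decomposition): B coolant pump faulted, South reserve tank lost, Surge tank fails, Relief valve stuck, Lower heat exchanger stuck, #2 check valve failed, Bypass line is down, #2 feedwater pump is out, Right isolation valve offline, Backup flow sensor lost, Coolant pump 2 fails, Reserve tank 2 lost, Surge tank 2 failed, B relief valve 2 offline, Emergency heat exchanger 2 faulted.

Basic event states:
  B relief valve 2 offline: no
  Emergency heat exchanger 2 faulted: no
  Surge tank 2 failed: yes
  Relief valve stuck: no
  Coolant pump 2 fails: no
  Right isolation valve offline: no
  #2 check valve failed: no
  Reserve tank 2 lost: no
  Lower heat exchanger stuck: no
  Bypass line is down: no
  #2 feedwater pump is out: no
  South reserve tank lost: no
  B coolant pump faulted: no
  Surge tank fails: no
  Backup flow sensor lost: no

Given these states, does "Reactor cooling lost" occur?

No

Heat-sink path down [OR]: South reserve tank lost=not, Surge tank fails=not, Relief valve stuck=not, Lower heat exchanger stuck=not → no input occurs → does not occur.
Emergency loop lost [AND]: #2 feedwater pump is out=not, Right isolation valve offline=not → not all inputs occur → does not occur.
Secondary loop inoperative [AND]: Bypass line is down=not, Emergency loop lost=not → not all inputs occur → does not occur.
Makeup line fails [OR]: Heat-sink path down=not, #2 check valve failed=not, Secondary loop inoperative=not → no input occurs → does not occur.
Primary loop down [OR]: B coolant pump faulted=not, Makeup line fails=not, Backup flow sensor lost=not, Coolant pump 2 fails=not → no input occurs → does not occur.
Recirculation branch fails [AND]: Reserve tank 2 lost=not, Surge tank 2 failed=occurs, B relief valve 2 offline=not, Emergency heat exchanger 2 faulted=not → not all inputs occur → does not occur.
Reactor cooling lost [OR]: Primary loop down=not, Recirculation branch fails=not → no input occurs → does not occur.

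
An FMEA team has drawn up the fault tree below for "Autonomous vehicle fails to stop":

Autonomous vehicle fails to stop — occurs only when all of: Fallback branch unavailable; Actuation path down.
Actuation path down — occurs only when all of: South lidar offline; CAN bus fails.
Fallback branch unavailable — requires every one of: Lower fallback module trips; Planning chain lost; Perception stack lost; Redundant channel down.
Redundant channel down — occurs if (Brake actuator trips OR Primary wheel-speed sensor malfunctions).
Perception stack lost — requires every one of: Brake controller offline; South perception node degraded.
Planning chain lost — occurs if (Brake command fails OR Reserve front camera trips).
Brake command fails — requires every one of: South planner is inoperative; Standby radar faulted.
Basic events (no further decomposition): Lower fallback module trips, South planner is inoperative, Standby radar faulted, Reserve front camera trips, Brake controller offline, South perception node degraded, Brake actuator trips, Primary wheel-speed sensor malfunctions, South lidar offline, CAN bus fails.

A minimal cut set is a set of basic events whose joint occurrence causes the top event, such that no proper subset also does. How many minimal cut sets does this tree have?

4

Brake command fails [AND]: one cut set from each child combined → 1 × 1 = 1 cut set(s).
Planning chain lost [OR]: union of children's cut sets → 2 cut set(s).
Perception stack lost [AND]: one cut set from each child combined → 1 × 1 = 1 cut set(s).
Redundant channel down [OR]: union of children's cut sets → 2 cut set(s).
Fallback branch unavailable [AND]: one cut set from each child combined → 1 × 2 × 1 × 2 = 4 cut set(s).
Actuation path down [AND]: one cut set from each child combined → 1 × 1 = 1 cut set(s).
Autonomous vehicle fails to stop [AND]: one cut set from each child combined → 4 × 1 = 4 cut set(s).
Minimal cut sets: {Brake actuator trips, Brake controller offline, CAN bus fails, Lower fallback module trips, South lidar offline, South perception node degraded, South planner is inoperative, Standby radar faulted}; {Brake controller offline, CAN bus fails, Lower fallback module trips, Primary wheel-speed sensor malfunctions, South lidar offline, South perception node degraded, South planner is inoperative, Standby radar faulted}; {Brake actuator trips, Brake controller offline, CAN bus fails, Lower fallback module trips, Reserve front camera trips, South lidar offline, South perception node degraded}; {Brake controller offline, CAN bus fails, Lower fallback module trips, Primary wheel-speed sensor malfunctions, Reserve front camera trips, South lidar offline, South perception node degraded}.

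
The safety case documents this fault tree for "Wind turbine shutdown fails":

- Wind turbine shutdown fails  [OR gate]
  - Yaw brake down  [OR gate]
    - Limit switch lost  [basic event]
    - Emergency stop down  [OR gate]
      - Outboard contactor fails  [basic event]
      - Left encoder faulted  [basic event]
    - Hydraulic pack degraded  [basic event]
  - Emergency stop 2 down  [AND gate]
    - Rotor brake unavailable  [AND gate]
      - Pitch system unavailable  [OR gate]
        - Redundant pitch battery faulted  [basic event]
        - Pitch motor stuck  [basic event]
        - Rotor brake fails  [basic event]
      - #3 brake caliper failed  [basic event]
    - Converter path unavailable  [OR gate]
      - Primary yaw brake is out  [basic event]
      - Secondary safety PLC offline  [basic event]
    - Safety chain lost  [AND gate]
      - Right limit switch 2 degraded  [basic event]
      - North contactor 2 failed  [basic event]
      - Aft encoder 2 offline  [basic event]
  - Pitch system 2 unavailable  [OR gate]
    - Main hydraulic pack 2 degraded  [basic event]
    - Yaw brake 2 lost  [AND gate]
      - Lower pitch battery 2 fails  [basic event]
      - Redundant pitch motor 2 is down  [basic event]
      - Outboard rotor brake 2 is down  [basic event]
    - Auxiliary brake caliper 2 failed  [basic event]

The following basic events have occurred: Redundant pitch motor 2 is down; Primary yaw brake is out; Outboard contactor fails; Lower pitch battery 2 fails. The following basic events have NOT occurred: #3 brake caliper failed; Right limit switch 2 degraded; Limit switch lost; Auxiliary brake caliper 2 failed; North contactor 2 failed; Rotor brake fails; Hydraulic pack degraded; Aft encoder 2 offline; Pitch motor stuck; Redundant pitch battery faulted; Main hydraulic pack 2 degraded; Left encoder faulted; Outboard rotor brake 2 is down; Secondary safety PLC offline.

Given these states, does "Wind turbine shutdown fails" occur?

Emergency stop down [OR]: Outboard contactor fails=occurs, Left encoder faulted=not → at least one input occurs → occurs.
Yaw brake down [OR]: Limit switch lost=not, Emergency stop down=occurs, Hydraulic pack degraded=not → at least one input occurs → occurs.
Pitch system unavailable [OR]: Redundant pitch battery faulted=not, Pitch motor stuck=not, Rotor brake fails=not → no input occurs → does not occur.
Rotor brake unavailable [AND]: Pitch system unavailable=not, #3 brake caliper failed=not → not all inputs occur → does not occur.
Converter path unavailable [OR]: Primary yaw brake is out=occurs, Secondary safety PLC offline=not → at least one input occurs → occurs.
Safety chain lost [AND]: Right limit switch 2 degraded=not, North contactor 2 failed=not, Aft encoder 2 offline=not → not all inputs occur → does not occur.
Emergency stop 2 down [AND]: Rotor brake unavailable=not, Converter path unavailable=occurs, Safety chain lost=not → not all inputs occur → does not occur.
Yaw brake 2 lost [AND]: Lower pitch battery 2 fails=occurs, Redundant pitch motor 2 is down=occurs, Outboard rotor brake 2 is down=not → not all inputs occur → does not occur.
Pitch system 2 unavailable [OR]: Main hydraulic pack 2 degraded=not, Yaw brake 2 lost=not, Auxiliary brake caliper 2 failed=not → no input occurs → does not occur.
Wind turbine shutdown fails [OR]: Yaw brake down=occurs, Emergency stop 2 down=not, Pitch system 2 unavailable=not → at least one input occurs → occurs.

Yes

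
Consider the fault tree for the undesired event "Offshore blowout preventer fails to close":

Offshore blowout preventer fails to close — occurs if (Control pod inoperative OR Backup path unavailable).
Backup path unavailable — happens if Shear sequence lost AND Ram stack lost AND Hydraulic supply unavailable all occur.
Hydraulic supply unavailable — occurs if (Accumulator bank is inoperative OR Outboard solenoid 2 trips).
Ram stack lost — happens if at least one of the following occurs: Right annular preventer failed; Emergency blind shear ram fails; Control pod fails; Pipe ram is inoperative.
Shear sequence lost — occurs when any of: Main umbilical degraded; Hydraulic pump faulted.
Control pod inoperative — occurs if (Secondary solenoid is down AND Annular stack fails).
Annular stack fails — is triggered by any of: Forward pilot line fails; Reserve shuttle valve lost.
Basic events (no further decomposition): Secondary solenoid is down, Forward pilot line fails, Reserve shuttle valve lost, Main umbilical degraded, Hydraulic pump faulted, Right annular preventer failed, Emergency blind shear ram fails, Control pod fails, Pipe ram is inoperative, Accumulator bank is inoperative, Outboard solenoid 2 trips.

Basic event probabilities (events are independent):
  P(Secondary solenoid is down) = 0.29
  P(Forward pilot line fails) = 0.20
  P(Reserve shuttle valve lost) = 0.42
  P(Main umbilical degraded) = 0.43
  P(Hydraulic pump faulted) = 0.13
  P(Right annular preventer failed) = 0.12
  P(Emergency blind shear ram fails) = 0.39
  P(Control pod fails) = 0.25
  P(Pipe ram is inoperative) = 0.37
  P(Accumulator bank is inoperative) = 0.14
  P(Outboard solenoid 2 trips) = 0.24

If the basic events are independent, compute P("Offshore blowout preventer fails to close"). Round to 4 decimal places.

P(Annular stack fails) [OR] = 1 − (1−0.20) × (1−0.42) = 0.536000
P(Control pod inoperative) [AND] = 0.29 × 0.536000 = 0.155440
P(Shear sequence lost) [OR] = 1 − (1−0.43) × (1−0.13) = 0.504100
P(Ram stack lost) [OR] = 1 − (1−0.12) × (1−0.39) × (1−0.25) × (1−0.37) = 0.746362
P(Hydraulic supply unavailable) [OR] = 1 − (1−0.14) × (1−0.24) = 0.346400
P(Backup path unavailable) [AND] = 0.504100 × 0.746362 × 0.346400 = 0.130330
P(Offshore blowout preventer fails to close) [OR] = 1 − (1−0.155440) × (1−0.130330) = 0.265512
Rounded to 4 decimal places: P(Offshore blowout preventer fails to close) ≈ 0.2655.

0.2655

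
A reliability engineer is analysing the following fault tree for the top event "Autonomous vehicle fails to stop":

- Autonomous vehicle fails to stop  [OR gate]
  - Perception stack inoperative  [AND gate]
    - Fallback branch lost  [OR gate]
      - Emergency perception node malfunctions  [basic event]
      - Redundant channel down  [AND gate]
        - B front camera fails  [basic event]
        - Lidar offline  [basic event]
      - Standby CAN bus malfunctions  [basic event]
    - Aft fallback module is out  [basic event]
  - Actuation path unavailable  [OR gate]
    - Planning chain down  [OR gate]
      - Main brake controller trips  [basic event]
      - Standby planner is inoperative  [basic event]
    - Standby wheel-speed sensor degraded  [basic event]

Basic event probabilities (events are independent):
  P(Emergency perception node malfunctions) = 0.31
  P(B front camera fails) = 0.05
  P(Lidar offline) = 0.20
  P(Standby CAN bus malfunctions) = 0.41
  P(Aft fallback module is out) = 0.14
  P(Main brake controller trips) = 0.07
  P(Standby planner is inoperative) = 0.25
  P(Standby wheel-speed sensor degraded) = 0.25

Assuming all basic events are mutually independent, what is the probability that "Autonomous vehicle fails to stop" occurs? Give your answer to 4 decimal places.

0.5206

P(Redundant channel down) [AND] = 0.05 × 0.20 = 0.010000
P(Fallback branch lost) [OR] = 1 − (1−0.31) × (1−0.010000) × (1−0.41) = 0.596971
P(Perception stack inoperative) [AND] = 0.596971 × 0.14 = 0.083576
P(Planning chain down) [OR] = 1 − (1−0.07) × (1−0.25) = 0.302500
P(Actuation path unavailable) [OR] = 1 − (1−0.302500) × (1−0.25) = 0.476875
P(Autonomous vehicle fails to stop) [OR] = 1 − (1−0.083576) × (1−0.476875) = 0.520596
Rounded to 4 decimal places: P(Autonomous vehicle fails to stop) ≈ 0.5206.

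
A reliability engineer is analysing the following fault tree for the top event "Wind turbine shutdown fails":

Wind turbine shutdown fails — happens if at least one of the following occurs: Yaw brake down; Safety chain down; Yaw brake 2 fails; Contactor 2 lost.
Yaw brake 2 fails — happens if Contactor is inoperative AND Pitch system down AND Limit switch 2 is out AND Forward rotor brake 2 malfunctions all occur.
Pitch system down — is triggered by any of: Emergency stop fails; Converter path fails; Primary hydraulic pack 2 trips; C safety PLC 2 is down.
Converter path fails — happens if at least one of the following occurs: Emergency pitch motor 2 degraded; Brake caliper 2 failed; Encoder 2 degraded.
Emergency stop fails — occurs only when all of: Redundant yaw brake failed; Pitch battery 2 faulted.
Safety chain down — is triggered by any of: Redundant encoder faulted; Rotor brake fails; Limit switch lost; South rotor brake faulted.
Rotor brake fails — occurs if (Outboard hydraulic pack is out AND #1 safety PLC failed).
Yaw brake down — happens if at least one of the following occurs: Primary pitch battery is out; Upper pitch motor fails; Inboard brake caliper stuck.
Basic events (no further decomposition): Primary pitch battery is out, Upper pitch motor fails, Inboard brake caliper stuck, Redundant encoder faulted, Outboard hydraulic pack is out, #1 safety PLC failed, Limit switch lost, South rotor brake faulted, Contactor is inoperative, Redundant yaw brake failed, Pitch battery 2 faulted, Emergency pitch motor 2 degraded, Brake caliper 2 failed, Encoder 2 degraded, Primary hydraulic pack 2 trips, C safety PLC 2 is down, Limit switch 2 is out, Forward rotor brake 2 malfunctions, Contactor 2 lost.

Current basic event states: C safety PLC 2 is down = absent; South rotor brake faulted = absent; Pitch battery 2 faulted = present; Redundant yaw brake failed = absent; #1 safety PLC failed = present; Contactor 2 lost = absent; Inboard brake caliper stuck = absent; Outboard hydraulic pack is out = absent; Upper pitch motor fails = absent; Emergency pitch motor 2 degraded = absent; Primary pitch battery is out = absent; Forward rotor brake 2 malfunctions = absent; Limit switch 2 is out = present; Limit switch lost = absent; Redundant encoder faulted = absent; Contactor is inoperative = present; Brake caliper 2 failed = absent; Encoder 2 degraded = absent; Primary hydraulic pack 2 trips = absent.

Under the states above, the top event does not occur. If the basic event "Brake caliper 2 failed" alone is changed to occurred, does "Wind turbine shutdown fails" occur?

Counterfactual: set "Brake caliper 2 failed" to occurred.
Yaw brake down [OR]: Primary pitch battery is out=not, Upper pitch motor fails=not, Inboard brake caliper stuck=not → no input occurs → does not occur.
Rotor brake fails [AND]: Outboard hydraulic pack is out=not, #1 safety PLC failed=occurs → not all inputs occur → does not occur.
Safety chain down [OR]: Redundant encoder faulted=not, Rotor brake fails=not, Limit switch lost=not, South rotor brake faulted=not → no input occurs → does not occur.
Emergency stop fails [AND]: Redundant yaw brake failed=not, Pitch battery 2 faulted=occurs → not all inputs occur → does not occur.
Converter path fails [OR]: Emergency pitch motor 2 degraded=not, Brake caliper 2 failed=occurs, Encoder 2 degraded=not → at least one input occurs → occurs.
Pitch system down [OR]: Emergency stop fails=not, Converter path fails=occurs, Primary hydraulic pack 2 trips=not, C safety PLC 2 is down=not → at least one input occurs → occurs.
Yaw brake 2 fails [AND]: Contactor is inoperative=occurs, Pitch system down=occurs, Limit switch 2 is out=occurs, Forward rotor brake 2 malfunctions=not → not all inputs occur → does not occur.
Wind turbine shutdown fails [OR]: Yaw brake down=not, Safety chain down=not, Yaw brake 2 fails=not, Contactor 2 lost=not → no input occurs → does not occur.

No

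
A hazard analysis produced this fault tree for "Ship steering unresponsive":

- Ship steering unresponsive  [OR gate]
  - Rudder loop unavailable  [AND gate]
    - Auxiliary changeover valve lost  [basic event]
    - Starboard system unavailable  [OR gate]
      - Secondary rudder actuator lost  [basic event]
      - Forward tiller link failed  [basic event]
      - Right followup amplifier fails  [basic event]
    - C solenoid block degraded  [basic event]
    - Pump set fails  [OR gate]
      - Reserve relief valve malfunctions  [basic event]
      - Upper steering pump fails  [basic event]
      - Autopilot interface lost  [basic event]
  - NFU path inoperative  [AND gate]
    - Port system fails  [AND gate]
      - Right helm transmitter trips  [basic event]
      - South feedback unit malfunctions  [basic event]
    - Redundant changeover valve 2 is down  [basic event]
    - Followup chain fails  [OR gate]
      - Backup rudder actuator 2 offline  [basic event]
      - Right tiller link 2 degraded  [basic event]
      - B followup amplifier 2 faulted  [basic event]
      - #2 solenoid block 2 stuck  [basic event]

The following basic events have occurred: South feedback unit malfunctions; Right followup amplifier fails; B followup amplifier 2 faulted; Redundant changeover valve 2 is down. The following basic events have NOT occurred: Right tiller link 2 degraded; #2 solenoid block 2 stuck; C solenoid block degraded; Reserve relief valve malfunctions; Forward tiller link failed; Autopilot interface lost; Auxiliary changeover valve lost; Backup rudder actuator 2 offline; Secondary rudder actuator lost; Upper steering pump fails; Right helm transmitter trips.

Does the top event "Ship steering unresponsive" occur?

No

Starboard system unavailable [OR]: Secondary rudder actuator lost=not, Forward tiller link failed=not, Right followup amplifier fails=occurs → at least one input occurs → occurs.
Pump set fails [OR]: Reserve relief valve malfunctions=not, Upper steering pump fails=not, Autopilot interface lost=not → no input occurs → does not occur.
Rudder loop unavailable [AND]: Auxiliary changeover valve lost=not, Starboard system unavailable=occurs, C solenoid block degraded=not, Pump set fails=not → not all inputs occur → does not occur.
Port system fails [AND]: Right helm transmitter trips=not, South feedback unit malfunctions=occurs → not all inputs occur → does not occur.
Followup chain fails [OR]: Backup rudder actuator 2 offline=not, Right tiller link 2 degraded=not, B followup amplifier 2 faulted=occurs, #2 solenoid block 2 stuck=not → at least one input occurs → occurs.
NFU path inoperative [AND]: Port system fails=not, Redundant changeover valve 2 is down=occurs, Followup chain fails=occurs → not all inputs occur → does not occur.
Ship steering unresponsive [OR]: Rudder loop unavailable=not, NFU path inoperative=not → no input occurs → does not occur.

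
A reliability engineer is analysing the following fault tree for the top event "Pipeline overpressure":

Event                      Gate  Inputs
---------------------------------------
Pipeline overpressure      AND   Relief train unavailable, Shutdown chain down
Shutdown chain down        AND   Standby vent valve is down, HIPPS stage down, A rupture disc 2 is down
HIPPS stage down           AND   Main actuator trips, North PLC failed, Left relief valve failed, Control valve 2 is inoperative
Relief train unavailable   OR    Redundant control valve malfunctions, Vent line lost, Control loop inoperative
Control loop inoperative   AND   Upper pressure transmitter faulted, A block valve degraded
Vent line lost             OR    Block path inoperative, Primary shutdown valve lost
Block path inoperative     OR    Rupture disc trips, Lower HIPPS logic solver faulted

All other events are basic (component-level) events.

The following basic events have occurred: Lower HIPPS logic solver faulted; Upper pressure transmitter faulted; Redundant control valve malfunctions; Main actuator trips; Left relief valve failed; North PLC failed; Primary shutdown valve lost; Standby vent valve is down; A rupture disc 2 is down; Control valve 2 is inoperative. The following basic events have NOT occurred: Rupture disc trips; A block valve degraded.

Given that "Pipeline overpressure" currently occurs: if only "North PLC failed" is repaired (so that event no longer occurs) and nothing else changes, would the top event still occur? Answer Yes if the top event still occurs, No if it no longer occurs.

Counterfactual: set "North PLC failed" to not occurred.
Block path inoperative [OR]: Rupture disc trips=not, Lower HIPPS logic solver faulted=occurs → at least one input occurs → occurs.
Vent line lost [OR]: Block path inoperative=occurs, Primary shutdown valve lost=occurs → at least one input occurs → occurs.
Control loop inoperative [AND]: Upper pressure transmitter faulted=occurs, A block valve degraded=not → not all inputs occur → does not occur.
Relief train unavailable [OR]: Redundant control valve malfunctions=occurs, Vent line lost=occurs, Control loop inoperative=not → at least one input occurs → occurs.
HIPPS stage down [AND]: Main actuator trips=occurs, North PLC failed=not, Left relief valve failed=occurs, Control valve 2 is inoperative=occurs → not all inputs occur → does not occur.
Shutdown chain down [AND]: Standby vent valve is down=occurs, HIPPS stage down=not, A rupture disc 2 is down=occurs → not all inputs occur → does not occur.
Pipeline overpressure [AND]: Relief train unavailable=occurs, Shutdown chain down=not → not all inputs occur → does not occur.

No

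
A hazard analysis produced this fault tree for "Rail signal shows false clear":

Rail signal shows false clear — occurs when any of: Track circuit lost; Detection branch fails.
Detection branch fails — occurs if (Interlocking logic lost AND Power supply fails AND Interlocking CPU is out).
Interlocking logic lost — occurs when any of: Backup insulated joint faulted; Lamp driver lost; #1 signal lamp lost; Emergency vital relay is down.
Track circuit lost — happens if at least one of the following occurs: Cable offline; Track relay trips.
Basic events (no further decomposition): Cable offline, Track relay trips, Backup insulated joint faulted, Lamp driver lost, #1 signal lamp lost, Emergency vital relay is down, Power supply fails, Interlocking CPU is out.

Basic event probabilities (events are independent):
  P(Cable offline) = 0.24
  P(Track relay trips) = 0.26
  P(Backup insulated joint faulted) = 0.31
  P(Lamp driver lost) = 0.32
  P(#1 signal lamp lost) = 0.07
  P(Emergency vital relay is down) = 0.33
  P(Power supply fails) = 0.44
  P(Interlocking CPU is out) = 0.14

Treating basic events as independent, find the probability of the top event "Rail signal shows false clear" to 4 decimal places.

0.4621

P(Track circuit lost) [OR] = 1 − (1−0.24) × (1−0.26) = 0.437600
P(Interlocking logic lost) [OR] = 1 − (1−0.31) × (1−0.32) × (1−0.07) × (1−0.33) = 0.707641
P(Detection branch fails) [AND] = 0.707641 × 0.44 × 0.14 = 0.043591
P(Rail signal shows false clear) [OR] = 1 − (1−0.437600) × (1−0.043591) = 0.462116
Rounded to 4 decimal places: P(Rail signal shows false clear) ≈ 0.4621.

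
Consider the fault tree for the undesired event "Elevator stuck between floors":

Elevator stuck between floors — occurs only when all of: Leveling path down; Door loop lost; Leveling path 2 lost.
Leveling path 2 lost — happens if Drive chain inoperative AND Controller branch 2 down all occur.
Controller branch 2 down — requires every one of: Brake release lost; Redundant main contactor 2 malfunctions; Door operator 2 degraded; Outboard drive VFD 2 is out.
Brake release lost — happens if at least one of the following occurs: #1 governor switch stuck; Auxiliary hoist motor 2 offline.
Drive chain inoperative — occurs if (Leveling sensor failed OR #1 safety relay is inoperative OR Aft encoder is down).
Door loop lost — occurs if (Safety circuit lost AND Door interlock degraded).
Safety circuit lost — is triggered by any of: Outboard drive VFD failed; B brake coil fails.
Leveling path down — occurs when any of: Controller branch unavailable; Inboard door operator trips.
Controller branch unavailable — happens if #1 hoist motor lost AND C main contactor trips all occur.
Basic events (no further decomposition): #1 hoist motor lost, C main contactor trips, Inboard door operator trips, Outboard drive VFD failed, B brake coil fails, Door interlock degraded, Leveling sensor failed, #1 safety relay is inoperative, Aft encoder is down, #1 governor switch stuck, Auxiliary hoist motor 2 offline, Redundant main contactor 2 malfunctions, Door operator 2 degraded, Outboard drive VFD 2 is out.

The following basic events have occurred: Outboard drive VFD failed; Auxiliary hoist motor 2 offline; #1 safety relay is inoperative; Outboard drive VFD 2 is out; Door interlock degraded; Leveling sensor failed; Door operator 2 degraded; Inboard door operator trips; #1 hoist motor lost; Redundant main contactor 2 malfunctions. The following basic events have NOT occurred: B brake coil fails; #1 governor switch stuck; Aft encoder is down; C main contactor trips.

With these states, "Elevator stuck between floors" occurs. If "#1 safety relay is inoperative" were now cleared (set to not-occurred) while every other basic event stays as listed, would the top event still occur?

Counterfactual: set "#1 safety relay is inoperative" to not occurred.
Controller branch unavailable [AND]: #1 hoist motor lost=occurs, C main contactor trips=not → not all inputs occur → does not occur.
Leveling path down [OR]: Controller branch unavailable=not, Inboard door operator trips=occurs → at least one input occurs → occurs.
Safety circuit lost [OR]: Outboard drive VFD failed=occurs, B brake coil fails=not → at least one input occurs → occurs.
Door loop lost [AND]: Safety circuit lost=occurs, Door interlock degraded=occurs → all inputs occur → occurs.
Drive chain inoperative [OR]: Leveling sensor failed=occurs, #1 safety relay is inoperative=not, Aft encoder is down=not → at least one input occurs → occurs.
Brake release lost [OR]: #1 governor switch stuck=not, Auxiliary hoist motor 2 offline=occurs → at least one input occurs → occurs.
Controller branch 2 down [AND]: Brake release lost=occurs, Redundant main contactor 2 malfunctions=occurs, Door operator 2 degraded=occurs, Outboard drive VFD 2 is out=occurs → all inputs occur → occurs.
Leveling path 2 lost [AND]: Drive chain inoperative=occurs, Controller branch 2 down=occurs → all inputs occur → occurs.
Elevator stuck between floors [AND]: Leveling path down=occurs, Door loop lost=occurs, Leveling path 2 lost=occurs → all inputs occur → occurs.

Yes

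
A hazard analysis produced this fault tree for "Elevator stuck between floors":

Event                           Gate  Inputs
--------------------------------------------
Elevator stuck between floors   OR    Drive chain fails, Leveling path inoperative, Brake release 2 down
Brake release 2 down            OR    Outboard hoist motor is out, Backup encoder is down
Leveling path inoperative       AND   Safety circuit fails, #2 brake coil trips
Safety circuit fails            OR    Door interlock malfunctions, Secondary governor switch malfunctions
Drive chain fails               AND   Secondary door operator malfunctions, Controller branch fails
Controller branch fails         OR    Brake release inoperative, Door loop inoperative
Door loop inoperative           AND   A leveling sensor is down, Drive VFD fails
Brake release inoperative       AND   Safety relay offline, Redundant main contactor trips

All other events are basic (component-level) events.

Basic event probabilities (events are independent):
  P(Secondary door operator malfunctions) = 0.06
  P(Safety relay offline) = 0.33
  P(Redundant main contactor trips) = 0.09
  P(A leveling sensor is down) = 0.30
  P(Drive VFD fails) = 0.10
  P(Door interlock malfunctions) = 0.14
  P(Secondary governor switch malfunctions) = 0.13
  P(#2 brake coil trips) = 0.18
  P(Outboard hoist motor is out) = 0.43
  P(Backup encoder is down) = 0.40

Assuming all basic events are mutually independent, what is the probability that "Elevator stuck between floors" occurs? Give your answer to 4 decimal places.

0.6747

P(Brake release inoperative) [AND] = 0.33 × 0.09 = 0.029700
P(Door loop inoperative) [AND] = 0.30 × 0.10 = 0.030000
P(Controller branch fails) [OR] = 1 − (1−0.029700) × (1−0.030000) = 0.058809
P(Drive chain fails) [AND] = 0.06 × 0.058809 = 0.003529
P(Safety circuit fails) [OR] = 1 − (1−0.14) × (1−0.13) = 0.251800
P(Leveling path inoperative) [AND] = 0.251800 × 0.18 = 0.045324
P(Brake release 2 down) [OR] = 1 − (1−0.43) × (1−0.40) = 0.658000
P(Elevator stuck between floors) [OR] = 1 − (1−0.003529) × (1−0.045324) × (1−0.658000) = 0.674653
Rounded to 4 decimal places: P(Elevator stuck between floors) ≈ 0.6747.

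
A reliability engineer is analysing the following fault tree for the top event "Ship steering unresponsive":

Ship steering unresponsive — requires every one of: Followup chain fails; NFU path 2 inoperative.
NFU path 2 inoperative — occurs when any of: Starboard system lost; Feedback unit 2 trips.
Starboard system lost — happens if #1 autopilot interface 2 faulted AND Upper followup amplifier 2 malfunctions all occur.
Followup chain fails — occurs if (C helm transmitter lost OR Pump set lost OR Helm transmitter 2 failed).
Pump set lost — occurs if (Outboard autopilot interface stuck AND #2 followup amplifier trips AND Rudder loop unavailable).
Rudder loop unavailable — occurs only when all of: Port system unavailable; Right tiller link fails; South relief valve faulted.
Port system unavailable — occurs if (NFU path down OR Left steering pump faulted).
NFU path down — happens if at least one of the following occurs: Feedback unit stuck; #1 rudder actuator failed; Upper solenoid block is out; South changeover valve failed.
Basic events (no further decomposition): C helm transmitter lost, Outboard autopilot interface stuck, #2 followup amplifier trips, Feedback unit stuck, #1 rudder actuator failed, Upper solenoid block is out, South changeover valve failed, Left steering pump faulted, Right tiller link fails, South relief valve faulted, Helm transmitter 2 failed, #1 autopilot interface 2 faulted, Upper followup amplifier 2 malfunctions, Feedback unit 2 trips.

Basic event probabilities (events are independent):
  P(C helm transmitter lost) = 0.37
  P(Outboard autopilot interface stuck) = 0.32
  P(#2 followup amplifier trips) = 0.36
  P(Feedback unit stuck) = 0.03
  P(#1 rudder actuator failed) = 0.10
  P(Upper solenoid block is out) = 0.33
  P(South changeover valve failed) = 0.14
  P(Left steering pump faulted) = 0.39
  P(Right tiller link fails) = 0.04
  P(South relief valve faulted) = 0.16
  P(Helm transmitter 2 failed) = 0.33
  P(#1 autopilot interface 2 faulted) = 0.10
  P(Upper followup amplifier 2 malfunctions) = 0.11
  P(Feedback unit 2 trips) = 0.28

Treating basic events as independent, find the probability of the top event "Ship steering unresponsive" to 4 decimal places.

0.1665

P(NFU path down) [OR] = 1 − (1−0.03) × (1−0.10) × (1−0.33) × (1−0.14) = 0.496977
P(Port system unavailable) [OR] = 1 − (1−0.496977) × (1−0.39) = 0.693156
P(Rudder loop unavailable) [AND] = 0.693156 × 0.04 × 0.16 = 0.004436
P(Pump set lost) [AND] = 0.32 × 0.36 × 0.004436 = 0.000511
P(Followup chain fails) [OR] = 1 − (1−0.37) × (1−0.000511) × (1−0.33) = 0.578116
P(Starboard system lost) [AND] = 0.10 × 0.11 = 0.011000
P(NFU path 2 inoperative) [OR] = 1 − (1−0.011000) × (1−0.28) = 0.287920
P(Ship steering unresponsive) [AND] = 0.578116 × 0.287920 = 0.166451
Rounded to 4 decimal places: P(Ship steering unresponsive) ≈ 0.1665.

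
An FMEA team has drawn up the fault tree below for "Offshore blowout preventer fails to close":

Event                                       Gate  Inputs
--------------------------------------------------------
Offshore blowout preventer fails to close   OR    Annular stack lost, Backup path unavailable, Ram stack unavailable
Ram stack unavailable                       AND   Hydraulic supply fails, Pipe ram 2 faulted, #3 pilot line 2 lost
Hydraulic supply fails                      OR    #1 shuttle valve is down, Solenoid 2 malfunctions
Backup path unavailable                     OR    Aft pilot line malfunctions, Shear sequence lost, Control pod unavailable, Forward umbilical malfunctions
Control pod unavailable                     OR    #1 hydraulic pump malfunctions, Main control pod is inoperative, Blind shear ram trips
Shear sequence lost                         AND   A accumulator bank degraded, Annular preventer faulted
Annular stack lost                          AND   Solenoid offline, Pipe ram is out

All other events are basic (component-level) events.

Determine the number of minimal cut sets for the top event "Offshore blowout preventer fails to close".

9

Annular stack lost [AND]: one cut set from each child combined → 1 × 1 = 1 cut set(s).
Shear sequence lost [AND]: one cut set from each child combined → 1 × 1 = 1 cut set(s).
Control pod unavailable [OR]: union of children's cut sets → 3 cut set(s).
Backup path unavailable [OR]: union of children's cut sets → 6 cut set(s).
Hydraulic supply fails [OR]: union of children's cut sets → 2 cut set(s).
Ram stack unavailable [AND]: one cut set from each child combined → 2 × 1 × 1 = 2 cut set(s).
Offshore blowout preventer fails to close [OR]: union of children's cut sets → 9 cut set(s).
Minimal cut sets: {Pipe ram is out, Solenoid offline}; {Aft pilot line malfunctions}; {A accumulator bank degraded, Annular preventer faulted}; {#1 hydraulic pump malfunctions}; {Main control pod is inoperative}; {Blind shear ram trips}; {Forward umbilical malfunctions}; {#1 shuttle valve is down, #3 pilot line 2 lost, Pipe ram 2 faulted}; {#3 pilot line 2 lost, Pipe ram 2 faulted, Solenoid 2 malfunctions}.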